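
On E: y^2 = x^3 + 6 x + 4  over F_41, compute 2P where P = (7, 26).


Doubling: s = (3 x1^2 + a) / (2 y1)
s = (3*7^2 + 6) / (2*26) mod 41 = 40
x3 = s^2 - 2 x1 mod 41 = 40^2 - 2*7 = 28
y3 = s (x1 - x3) - y1 mod 41 = 40 * (7 - 28) - 26 = 36

2P = (28, 36)


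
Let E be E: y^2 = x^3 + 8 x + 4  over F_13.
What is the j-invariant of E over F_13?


Delta = -16(4 a^3 + 27 b^2) mod 13 = 9
-1728 * (4 a)^3 = -1728 * (4*8)^3 mod 13 = 8
j = 8 * 9^(-1) mod 13 = 11

j = 11 (mod 13)


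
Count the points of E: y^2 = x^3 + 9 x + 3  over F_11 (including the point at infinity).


For each x in F_11, count y with y^2 = x^3 + 9 x + 3 mod 11:
  x = 0: RHS = 3, y in [5, 6]  -> 2 point(s)
  x = 4: RHS = 4, y in [2, 9]  -> 2 point(s)
  x = 6: RHS = 9, y in [3, 8]  -> 2 point(s)
  x = 8: RHS = 4, y in [2, 9]  -> 2 point(s)
  x = 10: RHS = 4, y in [2, 9]  -> 2 point(s)
Affine points: 10. Add the point at infinity: total = 11.

#E(F_11) = 11


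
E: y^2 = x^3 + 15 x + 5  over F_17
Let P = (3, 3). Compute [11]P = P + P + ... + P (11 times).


k = 11 = 1011_2 (binary, LSB first: 1101)
Double-and-add from P = (3, 3):
  bit 0 = 1: acc = O + (3, 3) = (3, 3)
  bit 1 = 1: acc = (3, 3) + (9, 6) = (1, 15)
  bit 2 = 0: acc unchanged = (1, 15)
  bit 3 = 1: acc = (1, 15) + (12, 14) = (13, 0)

11P = (13, 0)


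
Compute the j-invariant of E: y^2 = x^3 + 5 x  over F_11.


Delta = -16(4 a^3 + 27 b^2) mod 11 = 8
-1728 * (4 a)^3 = -1728 * (4*5)^3 mod 11 = 8
j = 8 * 8^(-1) mod 11 = 1

j = 1 (mod 11)


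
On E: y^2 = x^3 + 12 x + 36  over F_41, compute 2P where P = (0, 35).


Doubling: s = (3 x1^2 + a) / (2 y1)
s = (3*0^2 + 12) / (2*35) mod 41 = 40
x3 = s^2 - 2 x1 mod 41 = 40^2 - 2*0 = 1
y3 = s (x1 - x3) - y1 mod 41 = 40 * (0 - 1) - 35 = 7

2P = (1, 7)


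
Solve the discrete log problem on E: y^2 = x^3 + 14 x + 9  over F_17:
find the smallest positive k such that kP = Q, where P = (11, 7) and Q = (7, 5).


Enumerate multiples of P until we hit Q = (7, 5):
  1P = (11, 7)
  2P = (13, 12)
  3P = (12, 16)
  4P = (7, 12)
  5P = (8, 2)
  6P = (14, 5)
  7P = (0, 14)
  8P = (5, 0)
  9P = (0, 3)
  10P = (14, 12)
  11P = (8, 15)
  12P = (7, 5)
Match found at i = 12.

k = 12


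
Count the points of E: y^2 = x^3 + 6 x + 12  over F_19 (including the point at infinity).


For each x in F_19, count y with y^2 = x^3 + 6 x + 12 mod 19:
  x = 1: RHS = 0, y in [0]  -> 1 point(s)
  x = 3: RHS = 0, y in [0]  -> 1 point(s)
  x = 4: RHS = 5, y in [9, 10]  -> 2 point(s)
  x = 6: RHS = 17, y in [6, 13]  -> 2 point(s)
  x = 7: RHS = 17, y in [6, 13]  -> 2 point(s)
  x = 9: RHS = 16, y in [4, 15]  -> 2 point(s)
  x = 12: RHS = 7, y in [8, 11]  -> 2 point(s)
  x = 13: RHS = 7, y in [8, 11]  -> 2 point(s)
  x = 14: RHS = 9, y in [3, 16]  -> 2 point(s)
  x = 15: RHS = 0, y in [0]  -> 1 point(s)
  x = 16: RHS = 5, y in [9, 10]  -> 2 point(s)
  x = 17: RHS = 11, y in [7, 12]  -> 2 point(s)
  x = 18: RHS = 5, y in [9, 10]  -> 2 point(s)
Affine points: 23. Add the point at infinity: total = 24.

#E(F_19) = 24


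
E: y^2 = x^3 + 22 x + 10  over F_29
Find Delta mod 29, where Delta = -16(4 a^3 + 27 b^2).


4 a^3 + 27 b^2 = 4*22^3 + 27*10^2 = 42592 + 2700 = 45292
Delta = -16 * (45292) = -724672
Delta mod 29 = 9

Delta = 9 (mod 29)


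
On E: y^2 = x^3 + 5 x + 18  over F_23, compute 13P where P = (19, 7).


k = 13 = 1101_2 (binary, LSB first: 1011)
Double-and-add from P = (19, 7):
  bit 0 = 1: acc = O + (19, 7) = (19, 7)
  bit 1 = 0: acc unchanged = (19, 7)
  bit 2 = 1: acc = (19, 7) + (22, 9) = (8, 8)
  bit 3 = 1: acc = (8, 8) + (11, 1) = (12, 9)

13P = (12, 9)


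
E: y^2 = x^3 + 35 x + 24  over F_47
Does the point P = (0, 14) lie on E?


Check whether y^2 = x^3 + 35 x + 24 (mod 47) for (x, y) = (0, 14).
LHS: y^2 = 14^2 mod 47 = 8
RHS: x^3 + 35 x + 24 = 0^3 + 35*0 + 24 mod 47 = 24
LHS != RHS

No, not on the curve


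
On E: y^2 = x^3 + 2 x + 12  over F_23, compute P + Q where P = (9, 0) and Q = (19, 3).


P != Q, so use the chord formula.
s = (y2 - y1) / (x2 - x1) = (3) / (10) mod 23 = 21
x3 = s^2 - x1 - x2 mod 23 = 21^2 - 9 - 19 = 22
y3 = s (x1 - x3) - y1 mod 23 = 21 * (9 - 22) - 0 = 3

P + Q = (22, 3)


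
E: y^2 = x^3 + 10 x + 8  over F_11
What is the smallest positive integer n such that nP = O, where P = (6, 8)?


Compute successive multiples of P until we hit O:
  1P = (6, 8)
  2P = (2, 5)
  3P = (7, 5)
  4P = (7, 6)
  5P = (2, 6)
  6P = (6, 3)
  7P = O

ord(P) = 7


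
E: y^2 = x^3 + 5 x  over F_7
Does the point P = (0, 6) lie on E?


Check whether y^2 = x^3 + 5 x + 0 (mod 7) for (x, y) = (0, 6).
LHS: y^2 = 6^2 mod 7 = 1
RHS: x^3 + 5 x + 0 = 0^3 + 5*0 + 0 mod 7 = 0
LHS != RHS

No, not on the curve


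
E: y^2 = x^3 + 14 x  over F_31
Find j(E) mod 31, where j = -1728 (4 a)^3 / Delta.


Delta = -16(4 a^3 + 27 b^2) mod 31 = 30
-1728 * (4 a)^3 = -1728 * (4*14)^3 mod 31 = 8
j = 8 * 30^(-1) mod 31 = 23

j = 23 (mod 31)


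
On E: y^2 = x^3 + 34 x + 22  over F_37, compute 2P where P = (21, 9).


k = 2 = 10_2 (binary, LSB first: 01)
Double-and-add from P = (21, 9):
  bit 0 = 0: acc unchanged = O
  bit 1 = 1: acc = O + (16, 0) = (16, 0)

2P = (16, 0)


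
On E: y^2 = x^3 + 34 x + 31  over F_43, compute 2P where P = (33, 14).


Doubling: s = (3 x1^2 + a) / (2 y1)
s = (3*33^2 + 34) / (2*14) mod 43 = 15
x3 = s^2 - 2 x1 mod 43 = 15^2 - 2*33 = 30
y3 = s (x1 - x3) - y1 mod 43 = 15 * (33 - 30) - 14 = 31

2P = (30, 31)


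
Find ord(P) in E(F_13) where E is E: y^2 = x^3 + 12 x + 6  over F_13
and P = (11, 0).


Compute successive multiples of P until we hit O:
  1P = (11, 0)
  2P = O

ord(P) = 2


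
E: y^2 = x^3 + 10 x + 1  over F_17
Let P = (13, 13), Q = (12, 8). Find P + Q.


P != Q, so use the chord formula.
s = (y2 - y1) / (x2 - x1) = (12) / (16) mod 17 = 5
x3 = s^2 - x1 - x2 mod 17 = 5^2 - 13 - 12 = 0
y3 = s (x1 - x3) - y1 mod 17 = 5 * (13 - 0) - 13 = 1

P + Q = (0, 1)


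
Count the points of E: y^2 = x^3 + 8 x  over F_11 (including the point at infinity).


For each x in F_11, count y with y^2 = x^3 + 8 x + 0 mod 11:
  x = 0: RHS = 0, y in [0]  -> 1 point(s)
  x = 1: RHS = 9, y in [3, 8]  -> 2 point(s)
  x = 5: RHS = 0, y in [0]  -> 1 point(s)
  x = 6: RHS = 0, y in [0]  -> 1 point(s)
  x = 7: RHS = 3, y in [5, 6]  -> 2 point(s)
  x = 8: RHS = 4, y in [2, 9]  -> 2 point(s)
  x = 9: RHS = 9, y in [3, 8]  -> 2 point(s)
Affine points: 11. Add the point at infinity: total = 12.

#E(F_11) = 12


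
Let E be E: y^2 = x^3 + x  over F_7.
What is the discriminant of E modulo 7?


4 a^3 + 27 b^2 = 4*1^3 + 27*0^2 = 4 + 0 = 4
Delta = -16 * (4) = -64
Delta mod 7 = 6

Delta = 6 (mod 7)


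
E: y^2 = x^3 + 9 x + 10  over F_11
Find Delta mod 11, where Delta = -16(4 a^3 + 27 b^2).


4 a^3 + 27 b^2 = 4*9^3 + 27*10^2 = 2916 + 2700 = 5616
Delta = -16 * (5616) = -89856
Delta mod 11 = 3

Delta = 3 (mod 11)


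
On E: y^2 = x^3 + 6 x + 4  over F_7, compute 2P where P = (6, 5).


Doubling: s = (3 x1^2 + a) / (2 y1)
s = (3*6^2 + 6) / (2*5) mod 7 = 3
x3 = s^2 - 2 x1 mod 7 = 3^2 - 2*6 = 4
y3 = s (x1 - x3) - y1 mod 7 = 3 * (6 - 4) - 5 = 1

2P = (4, 1)


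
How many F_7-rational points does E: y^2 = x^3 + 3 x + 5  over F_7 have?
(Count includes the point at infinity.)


For each x in F_7, count y with y^2 = x^3 + 3 x + 5 mod 7:
  x = 1: RHS = 2, y in [3, 4]  -> 2 point(s)
  x = 4: RHS = 4, y in [2, 5]  -> 2 point(s)
  x = 6: RHS = 1, y in [1, 6]  -> 2 point(s)
Affine points: 6. Add the point at infinity: total = 7.

#E(F_7) = 7


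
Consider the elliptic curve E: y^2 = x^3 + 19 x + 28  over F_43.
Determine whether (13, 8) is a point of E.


Check whether y^2 = x^3 + 19 x + 28 (mod 43) for (x, y) = (13, 8).
LHS: y^2 = 8^2 mod 43 = 21
RHS: x^3 + 19 x + 28 = 13^3 + 19*13 + 28 mod 43 = 21
LHS = RHS

Yes, on the curve


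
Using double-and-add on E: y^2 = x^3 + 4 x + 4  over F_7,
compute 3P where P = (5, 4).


k = 3 = 11_2 (binary, LSB first: 11)
Double-and-add from P = (5, 4):
  bit 0 = 1: acc = O + (5, 4) = (5, 4)
  bit 1 = 1: acc = (5, 4) + (1, 4) = (1, 3)

3P = (1, 3)


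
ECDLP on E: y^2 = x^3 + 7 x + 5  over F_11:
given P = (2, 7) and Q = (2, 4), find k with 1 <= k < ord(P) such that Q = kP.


Enumerate multiples of P until we hit Q = (2, 4):
  1P = (2, 7)
  2P = (8, 10)
  3P = (4, 3)
  4P = (9, 7)
  5P = (0, 4)
  6P = (3, 8)
  7P = (7, 10)
  8P = (5, 0)
  9P = (7, 1)
  10P = (3, 3)
  11P = (0, 7)
  12P = (9, 4)
  13P = (4, 8)
  14P = (8, 1)
  15P = (2, 4)
Match found at i = 15.

k = 15


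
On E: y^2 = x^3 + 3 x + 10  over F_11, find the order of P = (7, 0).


Compute successive multiples of P until we hit O:
  1P = (7, 0)
  2P = O

ord(P) = 2


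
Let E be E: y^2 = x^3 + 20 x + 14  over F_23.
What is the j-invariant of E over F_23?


Delta = -16(4 a^3 + 27 b^2) mod 23 = 17
-1728 * (4 a)^3 = -1728 * (4*20)^3 mod 23 = 9
j = 9 * 17^(-1) mod 23 = 10

j = 10 (mod 23)


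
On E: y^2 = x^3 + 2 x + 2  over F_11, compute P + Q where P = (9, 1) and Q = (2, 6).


P != Q, so use the chord formula.
s = (y2 - y1) / (x2 - x1) = (5) / (4) mod 11 = 4
x3 = s^2 - x1 - x2 mod 11 = 4^2 - 9 - 2 = 5
y3 = s (x1 - x3) - y1 mod 11 = 4 * (9 - 5) - 1 = 4

P + Q = (5, 4)


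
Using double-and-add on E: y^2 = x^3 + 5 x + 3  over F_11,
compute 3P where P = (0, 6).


k = 3 = 11_2 (binary, LSB first: 11)
Double-and-add from P = (0, 6):
  bit 0 = 1: acc = O + (0, 6) = (0, 6)
  bit 1 = 1: acc = (0, 6) + (3, 1) = (1, 3)

3P = (1, 3)


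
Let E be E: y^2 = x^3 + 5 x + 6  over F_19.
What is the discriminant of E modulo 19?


4 a^3 + 27 b^2 = 4*5^3 + 27*6^2 = 500 + 972 = 1472
Delta = -16 * (1472) = -23552
Delta mod 19 = 8

Delta = 8 (mod 19)


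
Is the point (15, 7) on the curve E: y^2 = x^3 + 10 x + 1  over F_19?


Check whether y^2 = x^3 + 10 x + 1 (mod 19) for (x, y) = (15, 7).
LHS: y^2 = 7^2 mod 19 = 11
RHS: x^3 + 10 x + 1 = 15^3 + 10*15 + 1 mod 19 = 11
LHS = RHS

Yes, on the curve


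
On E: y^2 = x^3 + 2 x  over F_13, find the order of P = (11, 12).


Compute successive multiples of P until we hit O:
  1P = (11, 12)
  2P = (1, 9)
  3P = (2, 5)
  4P = (12, 6)
  5P = (0, 0)
  6P = (12, 7)
  7P = (2, 8)
  8P = (1, 4)
  ... (continuing to 10P)
  10P = O

ord(P) = 10


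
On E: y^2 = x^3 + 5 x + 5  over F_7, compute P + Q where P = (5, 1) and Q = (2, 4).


P != Q, so use the chord formula.
s = (y2 - y1) / (x2 - x1) = (3) / (4) mod 7 = 6
x3 = s^2 - x1 - x2 mod 7 = 6^2 - 5 - 2 = 1
y3 = s (x1 - x3) - y1 mod 7 = 6 * (5 - 1) - 1 = 2

P + Q = (1, 2)


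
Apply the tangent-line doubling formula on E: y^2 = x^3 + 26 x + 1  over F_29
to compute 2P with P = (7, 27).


Doubling: s = (3 x1^2 + a) / (2 y1)
s = (3*7^2 + 26) / (2*27) mod 29 = 22
x3 = s^2 - 2 x1 mod 29 = 22^2 - 2*7 = 6
y3 = s (x1 - x3) - y1 mod 29 = 22 * (7 - 6) - 27 = 24

2P = (6, 24)


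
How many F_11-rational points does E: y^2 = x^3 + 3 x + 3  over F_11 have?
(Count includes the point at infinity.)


For each x in F_11, count y with y^2 = x^3 + 3 x + 3 mod 11:
  x = 0: RHS = 3, y in [5, 6]  -> 2 point(s)
  x = 5: RHS = 0, y in [0]  -> 1 point(s)
  x = 7: RHS = 4, y in [2, 9]  -> 2 point(s)
  x = 8: RHS = 0, y in [0]  -> 1 point(s)
  x = 9: RHS = 0, y in [0]  -> 1 point(s)
Affine points: 7. Add the point at infinity: total = 8.

#E(F_11) = 8


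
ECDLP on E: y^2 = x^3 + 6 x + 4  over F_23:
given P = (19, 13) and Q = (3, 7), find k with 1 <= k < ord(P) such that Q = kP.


Enumerate multiples of P until we hit Q = (3, 7):
  1P = (19, 13)
  2P = (10, 11)
  3P = (2, 1)
  4P = (6, 7)
  5P = (14, 7)
  6P = (8, 14)
  7P = (0, 2)
  8P = (13, 5)
  9P = (3, 16)
  10P = (4, 0)
  11P = (3, 7)
Match found at i = 11.

k = 11


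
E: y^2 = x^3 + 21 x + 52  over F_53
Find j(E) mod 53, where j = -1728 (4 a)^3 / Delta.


Delta = -16(4 a^3 + 27 b^2) mod 53 = 40
-1728 * (4 a)^3 = -1728 * (4*21)^3 mod 53 = 52
j = 52 * 40^(-1) mod 53 = 49

j = 49 (mod 53)


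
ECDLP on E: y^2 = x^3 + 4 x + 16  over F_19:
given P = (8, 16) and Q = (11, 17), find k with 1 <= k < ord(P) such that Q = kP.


Enumerate multiples of P until we hit Q = (11, 17):
  1P = (8, 16)
  2P = (4, 18)
  3P = (12, 5)
  4P = (3, 13)
  5P = (0, 4)
  6P = (18, 7)
  7P = (13, 17)
  8P = (14, 17)
  9P = (6, 16)
  10P = (5, 3)
  11P = (10, 7)
  12P = (7, 8)
  13P = (11, 17)
Match found at i = 13.

k = 13


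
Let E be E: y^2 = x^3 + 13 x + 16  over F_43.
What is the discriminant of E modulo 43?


4 a^3 + 27 b^2 = 4*13^3 + 27*16^2 = 8788 + 6912 = 15700
Delta = -16 * (15700) = -251200
Delta mod 43 = 6

Delta = 6 (mod 43)


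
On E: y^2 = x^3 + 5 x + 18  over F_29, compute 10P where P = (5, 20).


k = 10 = 1010_2 (binary, LSB first: 0101)
Double-and-add from P = (5, 20):
  bit 0 = 0: acc unchanged = O
  bit 1 = 1: acc = O + (23, 2) = (23, 2)
  bit 2 = 0: acc unchanged = (23, 2)
  bit 3 = 1: acc = (23, 2) + (2, 23) = (5, 9)

10P = (5, 9)


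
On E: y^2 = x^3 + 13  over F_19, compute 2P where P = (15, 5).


Doubling: s = (3 x1^2 + a) / (2 y1)
s = (3*15^2 + 0) / (2*5) mod 19 = 1
x3 = s^2 - 2 x1 mod 19 = 1^2 - 2*15 = 9
y3 = s (x1 - x3) - y1 mod 19 = 1 * (15 - 9) - 5 = 1

2P = (9, 1)


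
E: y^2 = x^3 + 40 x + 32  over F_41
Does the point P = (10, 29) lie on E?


Check whether y^2 = x^3 + 40 x + 32 (mod 41) for (x, y) = (10, 29).
LHS: y^2 = 29^2 mod 41 = 21
RHS: x^3 + 40 x + 32 = 10^3 + 40*10 + 32 mod 41 = 38
LHS != RHS

No, not on the curve


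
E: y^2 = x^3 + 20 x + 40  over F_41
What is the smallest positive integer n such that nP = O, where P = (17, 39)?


Compute successive multiples of P until we hit O:
  1P = (17, 39)
  2P = (39, 22)
  3P = (36, 26)
  4P = (13, 23)
  5P = (27, 3)
  6P = (28, 17)
  7P = (0, 9)
  8P = (23, 30)
  ... (continuing to 22P)
  22P = O

ord(P) = 22


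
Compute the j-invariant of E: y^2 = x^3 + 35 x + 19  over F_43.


Delta = -16(4 a^3 + 27 b^2) mod 43 = 11
-1728 * (4 a)^3 = -1728 * (4*35)^3 mod 43 = 16
j = 16 * 11^(-1) mod 43 = 21

j = 21 (mod 43)


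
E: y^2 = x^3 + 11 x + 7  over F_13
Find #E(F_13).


For each x in F_13, count y with y^2 = x^3 + 11 x + 7 mod 13:
  x = 6: RHS = 3, y in [4, 9]  -> 2 point(s)
  x = 8: RHS = 9, y in [3, 10]  -> 2 point(s)
  x = 9: RHS = 3, y in [4, 9]  -> 2 point(s)
  x = 10: RHS = 12, y in [5, 8]  -> 2 point(s)
  x = 11: RHS = 3, y in [4, 9]  -> 2 point(s)
Affine points: 10. Add the point at infinity: total = 11.

#E(F_13) = 11


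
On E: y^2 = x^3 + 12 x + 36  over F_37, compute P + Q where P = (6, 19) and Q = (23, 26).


P != Q, so use the chord formula.
s = (y2 - y1) / (x2 - x1) = (7) / (17) mod 37 = 20
x3 = s^2 - x1 - x2 mod 37 = 20^2 - 6 - 23 = 1
y3 = s (x1 - x3) - y1 mod 37 = 20 * (6 - 1) - 19 = 7

P + Q = (1, 7)


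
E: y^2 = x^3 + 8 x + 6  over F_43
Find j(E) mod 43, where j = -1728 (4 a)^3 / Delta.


Delta = -16(4 a^3 + 27 b^2) mod 43 = 12
-1728 * (4 a)^3 = -1728 * (4*8)^3 mod 43 = 27
j = 27 * 12^(-1) mod 43 = 13

j = 13 (mod 43)


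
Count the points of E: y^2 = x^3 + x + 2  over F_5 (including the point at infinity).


For each x in F_5, count y with y^2 = x^3 + 1 x + 2 mod 5:
  x = 1: RHS = 4, y in [2, 3]  -> 2 point(s)
  x = 4: RHS = 0, y in [0]  -> 1 point(s)
Affine points: 3. Add the point at infinity: total = 4.

#E(F_5) = 4


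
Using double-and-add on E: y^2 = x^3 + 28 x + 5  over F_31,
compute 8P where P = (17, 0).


k = 8 = 1000_2 (binary, LSB first: 0001)
Double-and-add from P = (17, 0):
  bit 0 = 0: acc unchanged = O
  bit 1 = 0: acc unchanged = O
  bit 2 = 0: acc unchanged = O
  bit 3 = 1: acc = O + O = O

8P = O


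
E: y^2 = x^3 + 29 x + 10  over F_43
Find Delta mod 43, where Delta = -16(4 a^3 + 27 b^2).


4 a^3 + 27 b^2 = 4*29^3 + 27*10^2 = 97556 + 2700 = 100256
Delta = -16 * (100256) = -1604096
Delta mod 43 = 19

Delta = 19 (mod 43)


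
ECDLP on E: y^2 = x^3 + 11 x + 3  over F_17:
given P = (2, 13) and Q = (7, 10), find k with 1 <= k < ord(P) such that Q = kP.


Enumerate multiples of P until we hit Q = (7, 10):
  1P = (2, 13)
  2P = (4, 14)
  3P = (7, 10)
Match found at i = 3.

k = 3


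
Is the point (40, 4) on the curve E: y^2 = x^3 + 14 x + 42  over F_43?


Check whether y^2 = x^3 + 14 x + 42 (mod 43) for (x, y) = (40, 4).
LHS: y^2 = 4^2 mod 43 = 16
RHS: x^3 + 14 x + 42 = 40^3 + 14*40 + 42 mod 43 = 16
LHS = RHS

Yes, on the curve


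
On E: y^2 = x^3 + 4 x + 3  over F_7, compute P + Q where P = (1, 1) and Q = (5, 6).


P != Q, so use the chord formula.
s = (y2 - y1) / (x2 - x1) = (5) / (4) mod 7 = 3
x3 = s^2 - x1 - x2 mod 7 = 3^2 - 1 - 5 = 3
y3 = s (x1 - x3) - y1 mod 7 = 3 * (1 - 3) - 1 = 0

P + Q = (3, 0)


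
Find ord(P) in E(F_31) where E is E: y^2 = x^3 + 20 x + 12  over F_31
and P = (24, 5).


Compute successive multiples of P until we hit O:
  1P = (24, 5)
  2P = (8, 8)
  3P = (4, 30)
  4P = (22, 8)
  5P = (26, 29)
  6P = (1, 23)
  7P = (13, 12)
  8P = (19, 20)
  ... (continuing to 25P)
  25P = O

ord(P) = 25


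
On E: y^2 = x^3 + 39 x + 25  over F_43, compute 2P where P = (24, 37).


Doubling: s = (3 x1^2 + a) / (2 y1)
s = (3*24^2 + 39) / (2*37) mod 43 = 14
x3 = s^2 - 2 x1 mod 43 = 14^2 - 2*24 = 19
y3 = s (x1 - x3) - y1 mod 43 = 14 * (24 - 19) - 37 = 33

2P = (19, 33)


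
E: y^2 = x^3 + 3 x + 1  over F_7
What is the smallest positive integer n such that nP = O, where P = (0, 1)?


Compute successive multiples of P until we hit O:
  1P = (0, 1)
  2P = (4, 0)
  3P = (0, 6)
  4P = O

ord(P) = 4


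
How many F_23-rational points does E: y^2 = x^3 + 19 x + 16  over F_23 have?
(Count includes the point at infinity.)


For each x in F_23, count y with y^2 = x^3 + 19 x + 16 mod 23:
  x = 0: RHS = 16, y in [4, 19]  -> 2 point(s)
  x = 1: RHS = 13, y in [6, 17]  -> 2 point(s)
  x = 2: RHS = 16, y in [4, 19]  -> 2 point(s)
  x = 3: RHS = 8, y in [10, 13]  -> 2 point(s)
  x = 4: RHS = 18, y in [8, 15]  -> 2 point(s)
  x = 5: RHS = 6, y in [11, 12]  -> 2 point(s)
  x = 6: RHS = 1, y in [1, 22]  -> 2 point(s)
  x = 7: RHS = 9, y in [3, 20]  -> 2 point(s)
  x = 8: RHS = 13, y in [6, 17]  -> 2 point(s)
  x = 14: RHS = 13, y in [6, 17]  -> 2 point(s)
  x = 16: RHS = 0, y in [0]  -> 1 point(s)
  x = 17: RHS = 8, y in [10, 13]  -> 2 point(s)
  x = 18: RHS = 3, y in [7, 16]  -> 2 point(s)
  x = 20: RHS = 1, y in [1, 22]  -> 2 point(s)
  x = 21: RHS = 16, y in [4, 19]  -> 2 point(s)
Affine points: 29. Add the point at infinity: total = 30.

#E(F_23) = 30


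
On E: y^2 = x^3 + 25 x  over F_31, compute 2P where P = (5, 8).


k = 2 = 10_2 (binary, LSB first: 01)
Double-and-add from P = (5, 8):
  bit 0 = 0: acc unchanged = O
  bit 1 = 1: acc = O + (0, 0) = (0, 0)

2P = (0, 0)


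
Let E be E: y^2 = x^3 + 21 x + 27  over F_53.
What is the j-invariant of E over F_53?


Delta = -16(4 a^3 + 27 b^2) mod 53 = 46
-1728 * (4 a)^3 = -1728 * (4*21)^3 mod 53 = 52
j = 52 * 46^(-1) mod 53 = 38

j = 38 (mod 53)


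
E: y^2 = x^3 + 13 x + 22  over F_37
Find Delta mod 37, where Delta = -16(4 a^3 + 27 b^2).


4 a^3 + 27 b^2 = 4*13^3 + 27*22^2 = 8788 + 13068 = 21856
Delta = -16 * (21856) = -349696
Delta mod 37 = 28

Delta = 28 (mod 37)


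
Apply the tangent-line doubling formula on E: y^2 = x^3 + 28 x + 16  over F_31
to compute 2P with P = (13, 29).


Doubling: s = (3 x1^2 + a) / (2 y1)
s = (3*13^2 + 28) / (2*29) mod 31 = 29
x3 = s^2 - 2 x1 mod 31 = 29^2 - 2*13 = 9
y3 = s (x1 - x3) - y1 mod 31 = 29 * (13 - 9) - 29 = 25

2P = (9, 25)


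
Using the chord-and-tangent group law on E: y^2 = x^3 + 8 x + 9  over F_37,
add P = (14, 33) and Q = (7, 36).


P != Q, so use the chord formula.
s = (y2 - y1) / (x2 - x1) = (3) / (30) mod 37 = 26
x3 = s^2 - x1 - x2 mod 37 = 26^2 - 14 - 7 = 26
y3 = s (x1 - x3) - y1 mod 37 = 26 * (14 - 26) - 33 = 25

P + Q = (26, 25)


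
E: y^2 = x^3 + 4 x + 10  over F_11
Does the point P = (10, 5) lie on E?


Check whether y^2 = x^3 + 4 x + 10 (mod 11) for (x, y) = (10, 5).
LHS: y^2 = 5^2 mod 11 = 3
RHS: x^3 + 4 x + 10 = 10^3 + 4*10 + 10 mod 11 = 5
LHS != RHS

No, not on the curve


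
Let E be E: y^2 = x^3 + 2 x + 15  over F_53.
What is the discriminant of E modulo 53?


4 a^3 + 27 b^2 = 4*2^3 + 27*15^2 = 32 + 6075 = 6107
Delta = -16 * (6107) = -97712
Delta mod 53 = 20

Delta = 20 (mod 53)


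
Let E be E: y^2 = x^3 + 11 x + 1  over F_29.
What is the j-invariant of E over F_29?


Delta = -16(4 a^3 + 27 b^2) mod 29 = 21
-1728 * (4 a)^3 = -1728 * (4*11)^3 mod 29 = 16
j = 16 * 21^(-1) mod 29 = 27

j = 27 (mod 29)


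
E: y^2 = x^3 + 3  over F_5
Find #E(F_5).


For each x in F_5, count y with y^2 = x^3 + 0 x + 3 mod 5:
  x = 1: RHS = 4, y in [2, 3]  -> 2 point(s)
  x = 2: RHS = 1, y in [1, 4]  -> 2 point(s)
  x = 3: RHS = 0, y in [0]  -> 1 point(s)
Affine points: 5. Add the point at infinity: total = 6.

#E(F_5) = 6


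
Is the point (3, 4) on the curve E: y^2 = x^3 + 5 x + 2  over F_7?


Check whether y^2 = x^3 + 5 x + 2 (mod 7) for (x, y) = (3, 4).
LHS: y^2 = 4^2 mod 7 = 2
RHS: x^3 + 5 x + 2 = 3^3 + 5*3 + 2 mod 7 = 2
LHS = RHS

Yes, on the curve


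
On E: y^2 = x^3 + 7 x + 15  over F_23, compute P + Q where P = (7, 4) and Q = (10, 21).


P != Q, so use the chord formula.
s = (y2 - y1) / (x2 - x1) = (17) / (3) mod 23 = 21
x3 = s^2 - x1 - x2 mod 23 = 21^2 - 7 - 10 = 10
y3 = s (x1 - x3) - y1 mod 23 = 21 * (7 - 10) - 4 = 2

P + Q = (10, 2)


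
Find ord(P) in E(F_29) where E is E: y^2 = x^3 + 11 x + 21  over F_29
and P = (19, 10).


Compute successive multiples of P until we hit O:
  1P = (19, 10)
  2P = (19, 19)
  3P = O

ord(P) = 3


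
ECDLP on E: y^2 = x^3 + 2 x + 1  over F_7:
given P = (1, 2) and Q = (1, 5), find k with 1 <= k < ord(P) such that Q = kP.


Enumerate multiples of P until we hit Q = (1, 5):
  1P = (1, 2)
  2P = (0, 1)
  3P = (0, 6)
  4P = (1, 5)
Match found at i = 4.

k = 4


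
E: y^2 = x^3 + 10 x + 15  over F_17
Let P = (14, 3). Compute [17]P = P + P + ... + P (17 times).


k = 17 = 10001_2 (binary, LSB first: 10001)
Double-and-add from P = (14, 3):
  bit 0 = 1: acc = O + (14, 3) = (14, 3)
  bit 1 = 0: acc unchanged = (14, 3)
  bit 2 = 0: acc unchanged = (14, 3)
  bit 3 = 0: acc unchanged = (14, 3)
  bit 4 = 1: acc = (14, 3) + (6, 6) = (16, 2)

17P = (16, 2)


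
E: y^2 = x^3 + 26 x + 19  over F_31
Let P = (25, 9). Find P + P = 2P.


Doubling: s = (3 x1^2 + a) / (2 y1)
s = (3*25^2 + 26) / (2*9) mod 31 = 4
x3 = s^2 - 2 x1 mod 31 = 4^2 - 2*25 = 28
y3 = s (x1 - x3) - y1 mod 31 = 4 * (25 - 28) - 9 = 10

2P = (28, 10)


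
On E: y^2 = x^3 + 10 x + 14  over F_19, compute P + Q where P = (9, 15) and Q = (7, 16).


P != Q, so use the chord formula.
s = (y2 - y1) / (x2 - x1) = (1) / (17) mod 19 = 9
x3 = s^2 - x1 - x2 mod 19 = 9^2 - 9 - 7 = 8
y3 = s (x1 - x3) - y1 mod 19 = 9 * (9 - 8) - 15 = 13

P + Q = (8, 13)


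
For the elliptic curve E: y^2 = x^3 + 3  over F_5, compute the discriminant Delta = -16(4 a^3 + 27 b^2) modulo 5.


4 a^3 + 27 b^2 = 4*0^3 + 27*3^2 = 0 + 243 = 243
Delta = -16 * (243) = -3888
Delta mod 5 = 2

Delta = 2 (mod 5)


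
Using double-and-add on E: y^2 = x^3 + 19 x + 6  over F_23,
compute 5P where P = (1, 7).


k = 5 = 101_2 (binary, LSB first: 101)
Double-and-add from P = (1, 7):
  bit 0 = 1: acc = O + (1, 7) = (1, 7)
  bit 1 = 0: acc unchanged = (1, 7)
  bit 2 = 1: acc = (1, 7) + (16, 17) = (9, 3)

5P = (9, 3)


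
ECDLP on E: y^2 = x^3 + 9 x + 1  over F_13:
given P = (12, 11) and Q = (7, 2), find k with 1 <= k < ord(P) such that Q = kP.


Enumerate multiples of P until we hit Q = (7, 2):
  1P = (12, 11)
  2P = (11, 12)
  3P = (4, 7)
  4P = (7, 11)
  5P = (7, 2)
Match found at i = 5.

k = 5


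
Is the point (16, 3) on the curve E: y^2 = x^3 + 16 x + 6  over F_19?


Check whether y^2 = x^3 + 16 x + 6 (mod 19) for (x, y) = (16, 3).
LHS: y^2 = 3^2 mod 19 = 9
RHS: x^3 + 16 x + 6 = 16^3 + 16*16 + 6 mod 19 = 7
LHS != RHS

No, not on the curve


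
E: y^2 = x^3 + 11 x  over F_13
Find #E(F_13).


For each x in F_13, count y with y^2 = x^3 + 11 x + 0 mod 13:
  x = 0: RHS = 0, y in [0]  -> 1 point(s)
  x = 1: RHS = 12, y in [5, 8]  -> 2 point(s)
  x = 2: RHS = 4, y in [2, 11]  -> 2 point(s)
  x = 4: RHS = 4, y in [2, 11]  -> 2 point(s)
  x = 6: RHS = 9, y in [3, 10]  -> 2 point(s)
  x = 7: RHS = 4, y in [2, 11]  -> 2 point(s)
  x = 9: RHS = 9, y in [3, 10]  -> 2 point(s)
  x = 11: RHS = 9, y in [3, 10]  -> 2 point(s)
  x = 12: RHS = 1, y in [1, 12]  -> 2 point(s)
Affine points: 17. Add the point at infinity: total = 18.

#E(F_13) = 18


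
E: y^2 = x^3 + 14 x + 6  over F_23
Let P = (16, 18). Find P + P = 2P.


Doubling: s = (3 x1^2 + a) / (2 y1)
s = (3*16^2 + 14) / (2*18) mod 23 = 0
x3 = s^2 - 2 x1 mod 23 = 0^2 - 2*16 = 14
y3 = s (x1 - x3) - y1 mod 23 = 0 * (16 - 14) - 18 = 5

2P = (14, 5)


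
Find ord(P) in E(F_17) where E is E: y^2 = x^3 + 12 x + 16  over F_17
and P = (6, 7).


Compute successive multiples of P until we hit O:
  1P = (6, 7)
  2P = (7, 16)
  3P = (0, 13)
  4P = (12, 16)
  5P = (14, 15)
  6P = (15, 1)
  7P = (4, 3)
  8P = (11, 0)
  ... (continuing to 16P)
  16P = O

ord(P) = 16


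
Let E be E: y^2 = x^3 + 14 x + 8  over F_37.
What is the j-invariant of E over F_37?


Delta = -16(4 a^3 + 27 b^2) mod 37 = 14
-1728 * (4 a)^3 = -1728 * (4*14)^3 mod 37 = 6
j = 6 * 14^(-1) mod 37 = 11

j = 11 (mod 37)


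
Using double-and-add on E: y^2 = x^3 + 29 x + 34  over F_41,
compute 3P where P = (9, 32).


k = 3 = 11_2 (binary, LSB first: 11)
Double-and-add from P = (9, 32):
  bit 0 = 1: acc = O + (9, 32) = (9, 32)
  bit 1 = 1: acc = (9, 32) + (18, 22) = (37, 31)

3P = (37, 31)


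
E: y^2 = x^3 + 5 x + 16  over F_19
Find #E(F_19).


For each x in F_19, count y with y^2 = x^3 + 5 x + 16 mod 19:
  x = 0: RHS = 16, y in [4, 15]  -> 2 point(s)
  x = 3: RHS = 1, y in [1, 18]  -> 2 point(s)
  x = 4: RHS = 5, y in [9, 10]  -> 2 point(s)
  x = 8: RHS = 17, y in [6, 13]  -> 2 point(s)
  x = 9: RHS = 11, y in [7, 12]  -> 2 point(s)
  x = 13: RHS = 17, y in [6, 13]  -> 2 point(s)
  x = 17: RHS = 17, y in [6, 13]  -> 2 point(s)
Affine points: 14. Add the point at infinity: total = 15.

#E(F_19) = 15


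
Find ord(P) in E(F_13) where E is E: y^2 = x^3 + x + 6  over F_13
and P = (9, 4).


Compute successive multiples of P until we hit O:
  1P = (9, 4)
  2P = (12, 2)
  3P = (4, 10)
  4P = (3, 7)
  5P = (11, 10)
  6P = (2, 4)
  7P = (2, 9)
  8P = (11, 3)
  ... (continuing to 13P)
  13P = O

ord(P) = 13


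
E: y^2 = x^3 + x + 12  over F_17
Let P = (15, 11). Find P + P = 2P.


Doubling: s = (3 x1^2 + a) / (2 y1)
s = (3*15^2 + 1) / (2*11) mod 17 = 6
x3 = s^2 - 2 x1 mod 17 = 6^2 - 2*15 = 6
y3 = s (x1 - x3) - y1 mod 17 = 6 * (15 - 6) - 11 = 9

2P = (6, 9)


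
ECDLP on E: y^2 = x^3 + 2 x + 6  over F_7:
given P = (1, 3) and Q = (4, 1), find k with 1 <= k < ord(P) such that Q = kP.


Enumerate multiples of P until we hit Q = (4, 1):
  1P = (1, 3)
  2P = (2, 2)
  3P = (5, 1)
  4P = (3, 5)
  5P = (4, 1)
Match found at i = 5.

k = 5


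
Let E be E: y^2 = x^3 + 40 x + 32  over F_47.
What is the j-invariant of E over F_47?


Delta = -16(4 a^3 + 27 b^2) mod 47 = 46
-1728 * (4 a)^3 = -1728 * (4*40)^3 mod 47 = 14
j = 14 * 46^(-1) mod 47 = 33

j = 33 (mod 47)


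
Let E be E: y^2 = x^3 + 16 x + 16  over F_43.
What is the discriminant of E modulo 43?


4 a^3 + 27 b^2 = 4*16^3 + 27*16^2 = 16384 + 6912 = 23296
Delta = -16 * (23296) = -372736
Delta mod 43 = 31

Delta = 31 (mod 43)


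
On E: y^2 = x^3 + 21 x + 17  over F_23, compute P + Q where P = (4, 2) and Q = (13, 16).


P != Q, so use the chord formula.
s = (y2 - y1) / (x2 - x1) = (14) / (9) mod 23 = 22
x3 = s^2 - x1 - x2 mod 23 = 22^2 - 4 - 13 = 7
y3 = s (x1 - x3) - y1 mod 23 = 22 * (4 - 7) - 2 = 1

P + Q = (7, 1)


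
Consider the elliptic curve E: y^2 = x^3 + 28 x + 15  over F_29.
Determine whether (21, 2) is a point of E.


Check whether y^2 = x^3 + 28 x + 15 (mod 29) for (x, y) = (21, 2).
LHS: y^2 = 2^2 mod 29 = 4
RHS: x^3 + 28 x + 15 = 21^3 + 28*21 + 15 mod 29 = 4
LHS = RHS

Yes, on the curve


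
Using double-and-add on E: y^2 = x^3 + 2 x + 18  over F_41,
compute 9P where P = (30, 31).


k = 9 = 1001_2 (binary, LSB first: 1001)
Double-and-add from P = (30, 31):
  bit 0 = 1: acc = O + (30, 31) = (30, 31)
  bit 1 = 0: acc unchanged = (30, 31)
  bit 2 = 0: acc unchanged = (30, 31)
  bit 3 = 1: acc = (30, 31) + (14, 17) = (33, 33)

9P = (33, 33)


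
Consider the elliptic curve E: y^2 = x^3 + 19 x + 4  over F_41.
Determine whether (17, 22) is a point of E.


Check whether y^2 = x^3 + 19 x + 4 (mod 41) for (x, y) = (17, 22).
LHS: y^2 = 22^2 mod 41 = 33
RHS: x^3 + 19 x + 4 = 17^3 + 19*17 + 4 mod 41 = 33
LHS = RHS

Yes, on the curve


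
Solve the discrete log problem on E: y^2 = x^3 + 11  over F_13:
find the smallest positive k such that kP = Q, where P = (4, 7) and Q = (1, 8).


Enumerate multiples of P until we hit Q = (1, 8):
  1P = (4, 7)
  2P = (8, 9)
  3P = (11, 9)
  4P = (1, 5)
  5P = (7, 4)
  6P = (3, 5)
  7P = (10, 7)
  8P = (12, 6)
  9P = (9, 5)
  10P = (9, 8)
  11P = (12, 7)
  12P = (10, 6)
  13P = (3, 8)
  14P = (7, 9)
  15P = (1, 8)
Match found at i = 15.

k = 15


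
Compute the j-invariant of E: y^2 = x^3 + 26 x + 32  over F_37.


Delta = -16(4 a^3 + 27 b^2) mod 37 = 14
-1728 * (4 a)^3 = -1728 * (4*26)^3 mod 37 = 1
j = 1 * 14^(-1) mod 37 = 8

j = 8 (mod 37)


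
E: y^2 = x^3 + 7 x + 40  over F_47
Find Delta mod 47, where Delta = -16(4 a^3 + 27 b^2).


4 a^3 + 27 b^2 = 4*7^3 + 27*40^2 = 1372 + 43200 = 44572
Delta = -16 * (44572) = -713152
Delta mod 47 = 26

Delta = 26 (mod 47)


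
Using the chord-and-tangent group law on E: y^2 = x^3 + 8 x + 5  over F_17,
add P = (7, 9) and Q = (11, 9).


P != Q, so use the chord formula.
s = (y2 - y1) / (x2 - x1) = (0) / (4) mod 17 = 0
x3 = s^2 - x1 - x2 mod 17 = 0^2 - 7 - 11 = 16
y3 = s (x1 - x3) - y1 mod 17 = 0 * (7 - 16) - 9 = 8

P + Q = (16, 8)


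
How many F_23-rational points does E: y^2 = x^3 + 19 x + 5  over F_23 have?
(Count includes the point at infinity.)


For each x in F_23, count y with y^2 = x^3 + 19 x + 5 mod 23:
  x = 1: RHS = 2, y in [5, 18]  -> 2 point(s)
  x = 5: RHS = 18, y in [8, 15]  -> 2 point(s)
  x = 6: RHS = 13, y in [6, 17]  -> 2 point(s)
  x = 8: RHS = 2, y in [5, 18]  -> 2 point(s)
  x = 9: RHS = 8, y in [10, 13]  -> 2 point(s)
  x = 11: RHS = 4, y in [2, 21]  -> 2 point(s)
  x = 12: RHS = 6, y in [11, 12]  -> 2 point(s)
  x = 14: RHS = 2, y in [5, 18]  -> 2 point(s)
  x = 15: RHS = 8, y in [10, 13]  -> 2 point(s)
  x = 16: RHS = 12, y in [9, 14]  -> 2 point(s)
  x = 19: RHS = 3, y in [7, 16]  -> 2 point(s)
  x = 20: RHS = 13, y in [6, 17]  -> 2 point(s)
  x = 22: RHS = 8, y in [10, 13]  -> 2 point(s)
Affine points: 26. Add the point at infinity: total = 27.

#E(F_23) = 27


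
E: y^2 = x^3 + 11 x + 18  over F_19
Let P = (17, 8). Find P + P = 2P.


Doubling: s = (3 x1^2 + a) / (2 y1)
s = (3*17^2 + 11) / (2*8) mod 19 = 5
x3 = s^2 - 2 x1 mod 19 = 5^2 - 2*17 = 10
y3 = s (x1 - x3) - y1 mod 19 = 5 * (17 - 10) - 8 = 8

2P = (10, 8)


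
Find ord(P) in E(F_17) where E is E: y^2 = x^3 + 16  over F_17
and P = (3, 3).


Compute successive multiples of P until we hit O:
  1P = (3, 3)
  2P = (10, 8)
  3P = (0, 4)
  4P = (16, 7)
  5P = (16, 10)
  6P = (0, 13)
  7P = (10, 9)
  8P = (3, 14)
  ... (continuing to 9P)
  9P = O

ord(P) = 9


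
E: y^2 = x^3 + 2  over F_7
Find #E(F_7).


For each x in F_7, count y with y^2 = x^3 + 0 x + 2 mod 7:
  x = 0: RHS = 2, y in [3, 4]  -> 2 point(s)
  x = 3: RHS = 1, y in [1, 6]  -> 2 point(s)
  x = 5: RHS = 1, y in [1, 6]  -> 2 point(s)
  x = 6: RHS = 1, y in [1, 6]  -> 2 point(s)
Affine points: 8. Add the point at infinity: total = 9.

#E(F_7) = 9


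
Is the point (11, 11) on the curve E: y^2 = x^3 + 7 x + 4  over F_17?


Check whether y^2 = x^3 + 7 x + 4 (mod 17) for (x, y) = (11, 11).
LHS: y^2 = 11^2 mod 17 = 2
RHS: x^3 + 7 x + 4 = 11^3 + 7*11 + 4 mod 17 = 1
LHS != RHS

No, not on the curve


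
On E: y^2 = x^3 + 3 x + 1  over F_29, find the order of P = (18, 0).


Compute successive multiples of P until we hit O:
  1P = (18, 0)
  2P = O

ord(P) = 2


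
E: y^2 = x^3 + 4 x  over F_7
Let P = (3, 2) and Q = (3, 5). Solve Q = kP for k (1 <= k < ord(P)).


Enumerate multiples of P until we hit Q = (3, 5):
  1P = (3, 2)
  2P = (2, 4)
  3P = (6, 4)
  4P = (0, 0)
  5P = (6, 3)
  6P = (2, 3)
  7P = (3, 5)
Match found at i = 7.

k = 7


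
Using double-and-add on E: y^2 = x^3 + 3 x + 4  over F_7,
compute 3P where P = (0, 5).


k = 3 = 11_2 (binary, LSB first: 11)
Double-and-add from P = (0, 5):
  bit 0 = 1: acc = O + (0, 5) = (0, 5)
  bit 1 = 1: acc = (0, 5) + (1, 1) = (1, 6)

3P = (1, 6)


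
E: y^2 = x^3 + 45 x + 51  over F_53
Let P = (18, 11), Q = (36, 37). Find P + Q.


P != Q, so use the chord formula.
s = (y2 - y1) / (x2 - x1) = (26) / (18) mod 53 = 25
x3 = s^2 - x1 - x2 mod 53 = 25^2 - 18 - 36 = 41
y3 = s (x1 - x3) - y1 mod 53 = 25 * (18 - 41) - 11 = 50

P + Q = (41, 50)


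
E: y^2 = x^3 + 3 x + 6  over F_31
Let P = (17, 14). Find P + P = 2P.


Doubling: s = (3 x1^2 + a) / (2 y1)
s = (3*17^2 + 3) / (2*14) mod 31 = 20
x3 = s^2 - 2 x1 mod 31 = 20^2 - 2*17 = 25
y3 = s (x1 - x3) - y1 mod 31 = 20 * (17 - 25) - 14 = 12

2P = (25, 12)


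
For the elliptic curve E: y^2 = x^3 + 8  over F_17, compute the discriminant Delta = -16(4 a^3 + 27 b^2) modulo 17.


4 a^3 + 27 b^2 = 4*0^3 + 27*8^2 = 0 + 1728 = 1728
Delta = -16 * (1728) = -27648
Delta mod 17 = 11

Delta = 11 (mod 17)


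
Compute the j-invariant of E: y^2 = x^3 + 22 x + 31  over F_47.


Delta = -16(4 a^3 + 27 b^2) mod 47 = 27
-1728 * (4 a)^3 = -1728 * (4*22)^3 mod 47 = 21
j = 21 * 27^(-1) mod 47 = 6

j = 6 (mod 47)


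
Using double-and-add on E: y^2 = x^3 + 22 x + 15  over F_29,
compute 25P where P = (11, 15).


k = 25 = 11001_2 (binary, LSB first: 10011)
Double-and-add from P = (11, 15):
  bit 0 = 1: acc = O + (11, 15) = (11, 15)
  bit 1 = 0: acc unchanged = (11, 15)
  bit 2 = 0: acc unchanged = (11, 15)
  bit 3 = 1: acc = (11, 15) + (1, 3) = (8, 6)
  bit 4 = 1: acc = (8, 6) + (21, 20) = (13, 2)

25P = (13, 2)


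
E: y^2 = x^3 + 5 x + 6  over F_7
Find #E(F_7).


For each x in F_7, count y with y^2 = x^3 + 5 x + 6 mod 7:
  x = 5: RHS = 2, y in [3, 4]  -> 2 point(s)
  x = 6: RHS = 0, y in [0]  -> 1 point(s)
Affine points: 3. Add the point at infinity: total = 4.

#E(F_7) = 4


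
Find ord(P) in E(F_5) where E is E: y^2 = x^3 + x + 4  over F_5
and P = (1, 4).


Compute successive multiples of P until we hit O:
  1P = (1, 4)
  2P = (2, 3)
  3P = (3, 3)
  4P = (0, 3)
  5P = (0, 2)
  6P = (3, 2)
  7P = (2, 2)
  8P = (1, 1)
  ... (continuing to 9P)
  9P = O

ord(P) = 9


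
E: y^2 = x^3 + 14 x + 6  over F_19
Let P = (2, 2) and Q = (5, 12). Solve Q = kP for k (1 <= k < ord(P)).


Enumerate multiples of P until we hit Q = (5, 12):
  1P = (2, 2)
  2P = (5, 7)
  3P = (0, 14)
  4P = (15, 0)
  5P = (0, 5)
  6P = (5, 12)
Match found at i = 6.

k = 6


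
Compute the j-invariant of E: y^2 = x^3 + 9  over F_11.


Delta = -16(4 a^3 + 27 b^2) mod 11 = 10
-1728 * (4 a)^3 = -1728 * (4*0)^3 mod 11 = 0
j = 0 * 10^(-1) mod 11 = 0

j = 0 (mod 11)


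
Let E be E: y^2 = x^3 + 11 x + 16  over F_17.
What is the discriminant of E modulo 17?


4 a^3 + 27 b^2 = 4*11^3 + 27*16^2 = 5324 + 6912 = 12236
Delta = -16 * (12236) = -195776
Delta mod 17 = 13

Delta = 13 (mod 17)


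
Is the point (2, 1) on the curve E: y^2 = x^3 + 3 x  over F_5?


Check whether y^2 = x^3 + 3 x + 0 (mod 5) for (x, y) = (2, 1).
LHS: y^2 = 1^2 mod 5 = 1
RHS: x^3 + 3 x + 0 = 2^3 + 3*2 + 0 mod 5 = 4
LHS != RHS

No, not on the curve


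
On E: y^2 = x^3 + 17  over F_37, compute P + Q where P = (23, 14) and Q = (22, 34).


P != Q, so use the chord formula.
s = (y2 - y1) / (x2 - x1) = (20) / (36) mod 37 = 17
x3 = s^2 - x1 - x2 mod 37 = 17^2 - 23 - 22 = 22
y3 = s (x1 - x3) - y1 mod 37 = 17 * (23 - 22) - 14 = 3

P + Q = (22, 3)


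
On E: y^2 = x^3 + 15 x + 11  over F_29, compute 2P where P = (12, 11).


Doubling: s = (3 x1^2 + a) / (2 y1)
s = (3*12^2 + 15) / (2*11) mod 29 = 19
x3 = s^2 - 2 x1 mod 29 = 19^2 - 2*12 = 18
y3 = s (x1 - x3) - y1 mod 29 = 19 * (12 - 18) - 11 = 20

2P = (18, 20)


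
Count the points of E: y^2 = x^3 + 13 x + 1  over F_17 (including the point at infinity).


For each x in F_17, count y with y^2 = x^3 + 13 x + 1 mod 17:
  x = 0: RHS = 1, y in [1, 16]  -> 2 point(s)
  x = 1: RHS = 15, y in [7, 10]  -> 2 point(s)
  x = 2: RHS = 1, y in [1, 16]  -> 2 point(s)
  x = 3: RHS = 16, y in [4, 13]  -> 2 point(s)
  x = 4: RHS = 15, y in [7, 10]  -> 2 point(s)
  x = 5: RHS = 4, y in [2, 15]  -> 2 point(s)
  x = 10: RHS = 9, y in [3, 14]  -> 2 point(s)
  x = 11: RHS = 13, y in [8, 9]  -> 2 point(s)
  x = 12: RHS = 15, y in [7, 10]  -> 2 point(s)
  x = 13: RHS = 4, y in [2, 15]  -> 2 point(s)
  x = 15: RHS = 1, y in [1, 16]  -> 2 point(s)
  x = 16: RHS = 4, y in [2, 15]  -> 2 point(s)
Affine points: 24. Add the point at infinity: total = 25.

#E(F_17) = 25


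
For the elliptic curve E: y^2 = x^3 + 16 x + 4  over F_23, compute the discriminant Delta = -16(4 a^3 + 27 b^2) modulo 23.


4 a^3 + 27 b^2 = 4*16^3 + 27*4^2 = 16384 + 432 = 16816
Delta = -16 * (16816) = -269056
Delta mod 23 = 21

Delta = 21 (mod 23)


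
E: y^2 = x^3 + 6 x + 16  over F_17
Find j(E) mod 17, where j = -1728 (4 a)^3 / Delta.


Delta = -16(4 a^3 + 27 b^2) mod 17 = 7
-1728 * (4 a)^3 = -1728 * (4*6)^3 mod 17 = 1
j = 1 * 7^(-1) mod 17 = 5

j = 5 (mod 17)


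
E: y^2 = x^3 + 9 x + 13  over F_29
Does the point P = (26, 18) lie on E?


Check whether y^2 = x^3 + 9 x + 13 (mod 29) for (x, y) = (26, 18).
LHS: y^2 = 18^2 mod 29 = 5
RHS: x^3 + 9 x + 13 = 26^3 + 9*26 + 13 mod 29 = 17
LHS != RHS

No, not on the curve


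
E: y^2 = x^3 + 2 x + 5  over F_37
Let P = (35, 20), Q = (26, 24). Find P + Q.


P != Q, so use the chord formula.
s = (y2 - y1) / (x2 - x1) = (4) / (28) mod 37 = 16
x3 = s^2 - x1 - x2 mod 37 = 16^2 - 35 - 26 = 10
y3 = s (x1 - x3) - y1 mod 37 = 16 * (35 - 10) - 20 = 10

P + Q = (10, 10)


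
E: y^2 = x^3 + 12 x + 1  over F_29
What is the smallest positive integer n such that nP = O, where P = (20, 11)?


Compute successive multiples of P until we hit O:
  1P = (20, 11)
  2P = (14, 19)
  3P = (0, 1)
  4P = (2, 27)
  5P = (6, 12)
  6P = (7, 15)
  7P = (22, 3)
  8P = (3, 8)
  ... (continuing to 24P)
  24P = O

ord(P) = 24


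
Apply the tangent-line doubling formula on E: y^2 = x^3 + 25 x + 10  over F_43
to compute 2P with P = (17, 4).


Doubling: s = (3 x1^2 + a) / (2 y1)
s = (3*17^2 + 25) / (2*4) mod 43 = 4
x3 = s^2 - 2 x1 mod 43 = 4^2 - 2*17 = 25
y3 = s (x1 - x3) - y1 mod 43 = 4 * (17 - 25) - 4 = 7

2P = (25, 7)


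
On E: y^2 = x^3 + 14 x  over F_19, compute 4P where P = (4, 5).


k = 4 = 100_2 (binary, LSB first: 001)
Double-and-add from P = (4, 5):
  bit 0 = 0: acc unchanged = O
  bit 1 = 0: acc unchanged = O
  bit 2 = 1: acc = O + (7, 2) = (7, 2)

4P = (7, 2)


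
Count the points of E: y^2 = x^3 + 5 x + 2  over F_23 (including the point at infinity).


For each x in F_23, count y with y^2 = x^3 + 5 x + 2 mod 23:
  x = 0: RHS = 2, y in [5, 18]  -> 2 point(s)
  x = 1: RHS = 8, y in [10, 13]  -> 2 point(s)
  x = 6: RHS = 18, y in [8, 15]  -> 2 point(s)
  x = 7: RHS = 12, y in [9, 14]  -> 2 point(s)
  x = 8: RHS = 2, y in [5, 18]  -> 2 point(s)
  x = 11: RHS = 8, y in [10, 13]  -> 2 point(s)
  x = 15: RHS = 2, y in [5, 18]  -> 2 point(s)
  x = 17: RHS = 9, y in [3, 20]  -> 2 point(s)
  x = 18: RHS = 13, y in [6, 17]  -> 2 point(s)
  x = 20: RHS = 6, y in [11, 12]  -> 2 point(s)
Affine points: 20. Add the point at infinity: total = 21.

#E(F_23) = 21


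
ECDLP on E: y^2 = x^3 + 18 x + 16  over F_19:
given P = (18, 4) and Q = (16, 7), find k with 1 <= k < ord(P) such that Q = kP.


Enumerate multiples of P until we hit Q = (16, 7):
  1P = (18, 4)
  2P = (8, 8)
  3P = (0, 4)
  4P = (1, 15)
  5P = (16, 7)
Match found at i = 5.

k = 5


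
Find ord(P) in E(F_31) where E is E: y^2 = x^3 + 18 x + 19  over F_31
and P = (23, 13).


Compute successive multiples of P until we hit O:
  1P = (23, 13)
  2P = (13, 1)
  3P = (20, 3)
  4P = (6, 23)
  5P = (12, 17)
  6P = (1, 10)
  7P = (14, 15)
  8P = (4, 0)
  ... (continuing to 16P)
  16P = O

ord(P) = 16
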